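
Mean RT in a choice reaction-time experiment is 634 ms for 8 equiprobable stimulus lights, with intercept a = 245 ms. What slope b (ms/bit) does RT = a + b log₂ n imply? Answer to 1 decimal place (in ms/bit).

129.7 ms/bit

8 alternatives carry log₂ 8 = 3 bits; the choice cost is 634 − 245 = 389 ms, so b = 389/3 = 129.667 ms/bit.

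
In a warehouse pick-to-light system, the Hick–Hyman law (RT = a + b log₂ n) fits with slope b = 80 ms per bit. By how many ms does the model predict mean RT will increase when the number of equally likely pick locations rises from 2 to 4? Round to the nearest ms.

The intercept a cancels: ΔRT = b·(log₂ n₂ − log₂ n₁) = b·log₂(n₂/n₁).
log₂(4) − log₂(2) = log₂(4/2) = log₂(2) = 1.
ΔRT = 80 × 1.0000 = 80.000 ms.

80 ms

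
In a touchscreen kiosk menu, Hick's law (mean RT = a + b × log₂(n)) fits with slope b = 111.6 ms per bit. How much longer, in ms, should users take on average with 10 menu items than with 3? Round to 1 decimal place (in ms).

Only the slope matters, since a is common to both: ΔRT = b·log₂(n₂/n₁).
log₂(10) − log₂(3) = 3.3219 − 1.5850 = 1.7370.
ΔRT = 111.6 × 1.7370 = 193.845 ms.

193.8 ms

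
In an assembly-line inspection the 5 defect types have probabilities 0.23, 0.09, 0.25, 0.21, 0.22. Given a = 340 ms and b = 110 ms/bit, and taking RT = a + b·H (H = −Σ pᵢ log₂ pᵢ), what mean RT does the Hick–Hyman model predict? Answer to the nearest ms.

Entropy contributions −pᵢ log₂ pᵢ: 0.4877, 0.3127, 0.5000, 0.4728, 0.4806; sum H = 2.2537 bits.
RT = a + bH = 340 + 110·2.2537 = 587.91 ms.

588 ms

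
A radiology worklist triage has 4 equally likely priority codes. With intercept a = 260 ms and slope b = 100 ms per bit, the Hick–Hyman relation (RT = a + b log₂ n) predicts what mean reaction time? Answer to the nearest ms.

log₂(4) = 2 bits, so RT = 260 + 100 × 2 ≈ 460.000 ms.

460 ms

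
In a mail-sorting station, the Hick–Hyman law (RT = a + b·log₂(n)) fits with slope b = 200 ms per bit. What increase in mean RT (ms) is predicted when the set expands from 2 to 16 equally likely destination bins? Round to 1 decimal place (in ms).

Only the slope matters, since a is common to both: ΔRT = b·log₂(n₂/n₁).
log₂(16) − log₂(2) = log₂(16/2) = log₂(8) = 3.
ΔRT = 200 × 3.0000 = 600.000 ms.

600.0 ms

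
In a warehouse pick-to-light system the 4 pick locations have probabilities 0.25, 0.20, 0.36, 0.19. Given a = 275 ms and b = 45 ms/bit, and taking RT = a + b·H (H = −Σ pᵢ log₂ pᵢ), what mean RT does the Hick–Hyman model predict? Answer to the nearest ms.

Entropy contributions −pᵢ log₂ pᵢ: 0.5000, 0.4644, 0.5306, 0.4552; sum H = 1.9502 bits.
RT = a + bH = 275 + 45·1.9502 = 362.76 ms.

363 ms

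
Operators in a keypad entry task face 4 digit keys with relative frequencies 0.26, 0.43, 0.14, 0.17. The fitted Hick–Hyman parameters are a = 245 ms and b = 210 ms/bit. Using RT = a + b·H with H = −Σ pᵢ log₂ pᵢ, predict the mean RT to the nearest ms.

636 ms

H = 0.26·log₂(1/0.26) + 0.43·log₂(1/0.43) + 0.14·log₂(1/0.14) + 0.17·log₂(1/0.17) = 1.8605 bits.
RT = 245 + 210 × 1.8605 = 635.72 ms.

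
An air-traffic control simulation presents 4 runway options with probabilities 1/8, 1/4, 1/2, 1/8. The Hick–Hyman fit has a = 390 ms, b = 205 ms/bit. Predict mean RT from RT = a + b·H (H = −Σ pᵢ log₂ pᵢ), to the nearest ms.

Each term −pᵢ log₂ pᵢ: 0.125·3 + 0.25·2 + 0.5·1 + 0.125·3; summed, H = 1.750 bits.
Mean RT = a + bH = 390 + 205·1.750 = 748.75 ms.

749 ms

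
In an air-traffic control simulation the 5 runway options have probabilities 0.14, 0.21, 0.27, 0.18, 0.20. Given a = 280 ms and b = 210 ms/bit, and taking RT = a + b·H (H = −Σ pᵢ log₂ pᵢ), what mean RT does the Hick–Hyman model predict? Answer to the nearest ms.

761 ms

Entropy contributions −pᵢ log₂ pᵢ: 0.3971, 0.4728, 0.5100, 0.4453, 0.4644; sum H = 2.2896 bits.
RT = a + bH = 280 + 210·2.2896 = 760.83 ms.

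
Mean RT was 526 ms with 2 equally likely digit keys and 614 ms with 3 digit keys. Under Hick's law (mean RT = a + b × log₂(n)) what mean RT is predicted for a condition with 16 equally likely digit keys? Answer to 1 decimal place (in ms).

Fit slope and intercept:
  b = (614 − 526) / (log₂ 3 − log₂ 2) = 88 / (1.5850 − 1) = 150.437 ms/bit
  a = 526 − 150.437 × 1 = 375.563 ms
Then RT(16) = 375.563 + 150.437 × log₂ 16 = 375.563 + 150.437 × 4 ≈ 977.311 ms.

977.3 ms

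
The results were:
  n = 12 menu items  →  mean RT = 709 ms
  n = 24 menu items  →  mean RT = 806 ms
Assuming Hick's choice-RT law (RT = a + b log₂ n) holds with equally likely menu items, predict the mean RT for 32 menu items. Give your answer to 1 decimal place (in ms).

846.3 ms

Fit slope and intercept:
  b = (806 − 709) / (log₂ 24 − log₂ 12) = 97 / (4.5850 − 3.5850) = 97.000 ms/bit
  a = 709 − 97.000 × 3.5850 = 361.259 ms
Then RT(32) = 361.259 + 97.000 × log₂ 32 = 361.259 + 97.000 × 5 ≈ 846.259 ms.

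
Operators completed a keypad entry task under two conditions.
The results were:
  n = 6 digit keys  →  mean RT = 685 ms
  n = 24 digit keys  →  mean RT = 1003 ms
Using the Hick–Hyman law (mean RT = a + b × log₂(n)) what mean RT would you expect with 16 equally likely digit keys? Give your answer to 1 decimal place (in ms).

910.0 ms

Fit slope and intercept:
  b = (1003 − 685) / (log₂ 24 − log₂ 6) = 318 / (4.5850 − 2.5850) = 159.000 ms/bit
  a = 685 − 159.000 × 2.5850 = 273.991 ms
Then RT(16) = 273.991 + 159.000 × log₂ 16 = 273.991 + 159.000 × 4 ≈ 909.991 ms.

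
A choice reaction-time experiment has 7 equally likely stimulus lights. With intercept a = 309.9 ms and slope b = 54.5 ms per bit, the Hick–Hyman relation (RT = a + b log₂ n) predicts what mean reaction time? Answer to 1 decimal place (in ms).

log₂(7) = 2.8074 bits, so RT = 309.9 + 54.5 × 2.8074 ≈ 462.901 ms.

462.9 ms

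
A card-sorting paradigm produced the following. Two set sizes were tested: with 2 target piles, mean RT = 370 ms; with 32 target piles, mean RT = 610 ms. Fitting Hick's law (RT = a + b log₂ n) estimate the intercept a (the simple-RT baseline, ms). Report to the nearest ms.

The slope on a log₂ axis is (610 − 370) / (5 − 1) = 60 ms/bit.
Intercept: a = 370 − 60·log₂(2) = 310.000 ms.

310 ms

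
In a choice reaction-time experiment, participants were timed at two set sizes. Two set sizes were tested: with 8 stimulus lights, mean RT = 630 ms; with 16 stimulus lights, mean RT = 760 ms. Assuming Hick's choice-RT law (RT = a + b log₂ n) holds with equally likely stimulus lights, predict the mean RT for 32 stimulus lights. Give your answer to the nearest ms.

Solve the two-equation system in a and b:
  b = (760 − 630) / (log₂ 16 − log₂ 8) = 130 / (4 − 3) = 130 ms/bit
  a = 630 − 130 × 3 = 240 ms
Then RT(32) = 240 + 130 × log₂ 32 = 240 + 130 × 5 ≈ 890.000 ms.

890 ms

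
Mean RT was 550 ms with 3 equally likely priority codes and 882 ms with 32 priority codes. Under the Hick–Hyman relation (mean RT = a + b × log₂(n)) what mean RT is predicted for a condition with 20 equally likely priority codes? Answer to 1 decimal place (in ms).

RT is linear in log₂ n, so two points fix the line:
  b = (882 − 550) / (log₂ 32 − log₂ 3) = 332 / (5 − 1.5850) = 97.217 ms/bit
  a = 550 − 97.217 × 1.5850 = 395.915 ms
Then RT(20) = 395.915 + 97.217 × log₂ 20 = 395.915 + 97.217 × 4.3219 ≈ 816.080 ms.

816.1 ms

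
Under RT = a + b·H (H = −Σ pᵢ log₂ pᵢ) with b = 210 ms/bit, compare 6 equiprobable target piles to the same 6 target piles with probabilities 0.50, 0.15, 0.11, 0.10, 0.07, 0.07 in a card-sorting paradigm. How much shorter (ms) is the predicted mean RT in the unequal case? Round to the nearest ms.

Equiprobable entropy H₀ = log₂ 6 = 2.5850 bits.
Skewed entropy H = −Σ pᵢ log₂ pᵢ = 2.1301 bits.
ΔRT = b·(H₀ − H) = 210 × 0.4548 = 95.51 ms.

96 ms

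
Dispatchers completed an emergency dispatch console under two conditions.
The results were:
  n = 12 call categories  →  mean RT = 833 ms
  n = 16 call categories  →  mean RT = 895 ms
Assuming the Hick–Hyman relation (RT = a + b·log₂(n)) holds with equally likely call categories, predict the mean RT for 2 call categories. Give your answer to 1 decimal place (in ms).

With log₂ n on the abscissa the relation is linear; from the two conditions:
  b = (895 − 833) / (log₂ 16 − log₂ 12) = 62 / (4 − 3.5850) = 149.384 ms/bit
  a = 833 − 149.384 × 3.5850 = 297.464 ms
Then RT(2) = 297.464 + 149.384 × log₂ 2 = 297.464 + 149.384 × 1 ≈ 446.848 ms.

446.8 ms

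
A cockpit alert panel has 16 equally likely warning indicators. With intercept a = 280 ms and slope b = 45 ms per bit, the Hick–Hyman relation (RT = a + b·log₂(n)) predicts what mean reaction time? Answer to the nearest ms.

log₂(16) = 4 bits, so RT = 280 + 45 × 4 ≈ 460.000 ms.

460 ms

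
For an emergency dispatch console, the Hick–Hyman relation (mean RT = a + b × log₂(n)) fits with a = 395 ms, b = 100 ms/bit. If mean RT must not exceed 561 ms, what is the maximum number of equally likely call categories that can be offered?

Set 395 + 100·log₂ n ≤ 561 → log₂ n ≤ (561 − 395)/100 = 1.6600.
So n ≤ 2^1.6600 = 3.160; the largest integer n is 3.

3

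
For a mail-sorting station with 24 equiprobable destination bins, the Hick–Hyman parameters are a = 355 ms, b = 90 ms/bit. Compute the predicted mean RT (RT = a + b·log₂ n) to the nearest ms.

768 ms

log₂(24) = 4.5850 bits, so RT = 355 + 90 × 4.5850 ≈ 767.647 ms.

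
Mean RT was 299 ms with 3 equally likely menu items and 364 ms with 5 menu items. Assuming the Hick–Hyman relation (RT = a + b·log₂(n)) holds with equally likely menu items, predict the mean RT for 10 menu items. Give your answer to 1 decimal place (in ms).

Fit slope and intercept:
  b = (364 − 299) / (log₂ 5 − log₂ 3) = 65 / (2.3219 − 1.5850) = 88.200 ms/bit
  a = 299 − 88.200 × 1.5850 = 159.207 ms
Then RT(10) = 159.207 + 88.200 × log₂ 10 = 159.207 + 88.200 × 3.3219 ≈ 452.200 ms.

452.2 ms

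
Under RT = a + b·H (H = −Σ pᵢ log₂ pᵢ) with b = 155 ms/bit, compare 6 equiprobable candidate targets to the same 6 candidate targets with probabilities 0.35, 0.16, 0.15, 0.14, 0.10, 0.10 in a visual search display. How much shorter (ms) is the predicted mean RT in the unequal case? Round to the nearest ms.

Equiprobable entropy H₀ = log₂ 6 = 2.5850 bits.
Skewed entropy H = −Σ pᵢ log₂ pᵢ = 2.4252 bits.
ΔRT = b·(H₀ − H) = 155 × 0.1598 = 24.77 ms.

25 ms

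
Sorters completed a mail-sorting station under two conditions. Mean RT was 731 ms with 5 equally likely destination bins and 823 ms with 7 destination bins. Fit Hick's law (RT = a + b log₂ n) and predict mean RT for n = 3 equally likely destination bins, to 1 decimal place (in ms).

591.3 ms

RT is linear in log₂ n, so two points fix the line:
  b = (823 − 731) / (log₂ 7 − log₂ 5) = 92 / (2.8074 − 2.3219) = 189.524 ms/bit
  a = 731 − 189.524 × 2.3219 = 290.939 ms
Then RT(3) = 290.939 + 189.524 × log₂ 3 = 290.939 + 189.524 × 1.5850 ≈ 591.327 ms.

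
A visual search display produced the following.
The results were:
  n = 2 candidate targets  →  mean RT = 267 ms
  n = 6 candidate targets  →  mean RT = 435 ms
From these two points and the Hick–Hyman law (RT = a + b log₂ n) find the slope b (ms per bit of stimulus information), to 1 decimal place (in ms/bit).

Slope: b = (435 − 267) / (log₂ 6 − log₂ 2) = 168/1.5850 = 105.996 ms/bit.

106.0 ms/bit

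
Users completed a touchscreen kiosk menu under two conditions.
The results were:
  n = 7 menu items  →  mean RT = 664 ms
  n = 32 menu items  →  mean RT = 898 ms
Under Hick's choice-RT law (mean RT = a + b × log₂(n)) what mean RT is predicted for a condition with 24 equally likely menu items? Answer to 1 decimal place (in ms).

853.7 ms

Fit slope and intercept:
  b = (898 − 664) / (log₂ 32 − log₂ 7) = 234 / (5 − 2.8074) = 106.720 ms/bit
  a = 664 − 106.720 × 2.8074 = 364.398 ms
Then RT(24) = 364.398 + 106.720 × log₂ 24 = 364.398 + 106.720 × 4.5850 ≈ 853.707 ms.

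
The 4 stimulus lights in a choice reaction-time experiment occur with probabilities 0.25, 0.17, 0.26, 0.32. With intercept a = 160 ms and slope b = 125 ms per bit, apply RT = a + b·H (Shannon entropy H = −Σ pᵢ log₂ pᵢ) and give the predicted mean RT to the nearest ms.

406 ms

H = 0.25·log₂(1/0.25) + 0.17·log₂(1/0.17) + 0.26·log₂(1/0.26) + 0.32·log₂(1/0.32) = 1.9659 bits.
RT = 160 + 125 × 1.9659 = 405.74 ms.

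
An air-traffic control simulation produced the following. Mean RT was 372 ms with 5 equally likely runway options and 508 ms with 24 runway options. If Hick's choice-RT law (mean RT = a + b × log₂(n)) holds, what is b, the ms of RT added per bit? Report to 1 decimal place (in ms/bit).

60.1 ms/bit

The slope on a log₂ axis is (508 − 372) / (4.5850 − 2.3219) = 60.096 ms/bit.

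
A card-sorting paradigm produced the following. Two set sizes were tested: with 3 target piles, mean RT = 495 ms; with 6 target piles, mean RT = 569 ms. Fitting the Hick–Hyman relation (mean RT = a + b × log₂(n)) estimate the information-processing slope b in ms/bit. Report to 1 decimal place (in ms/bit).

Slope: b = (569 − 495) / (log₂ 6 − log₂ 3) = 74/1.0000 = 74.000 ms/bit.

74.0 ms/bit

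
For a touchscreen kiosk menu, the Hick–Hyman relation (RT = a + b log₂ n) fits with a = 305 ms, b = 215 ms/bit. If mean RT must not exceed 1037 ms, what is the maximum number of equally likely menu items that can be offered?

10

Set 305 + 215·log₂ n ≤ 1037 → log₂ n ≤ (1037 − 305)/215 = 3.4047.
So n ≤ 2^3.4047 = 10.590; the largest integer n is 10.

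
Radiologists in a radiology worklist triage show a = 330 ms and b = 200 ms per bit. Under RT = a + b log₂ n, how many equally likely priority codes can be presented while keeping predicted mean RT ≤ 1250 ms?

24

Set 330 + 200·log₂ n ≤ 1250 → log₂ n ≤ (1250 − 330)/200 = 4.6000.
So n ≤ 2^4.6000 = 24.251; the largest integer n is 24.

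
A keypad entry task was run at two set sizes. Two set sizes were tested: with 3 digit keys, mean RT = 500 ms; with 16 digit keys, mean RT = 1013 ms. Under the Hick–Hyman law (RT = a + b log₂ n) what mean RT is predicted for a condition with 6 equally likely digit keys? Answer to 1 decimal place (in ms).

Fit slope and intercept:
  b = (1013 − 500) / (log₂ 16 − log₂ 3) = 513 / (4 − 1.5850) = 212.419 ms/bit
  a = 500 − 212.419 × 1.5850 = 163.324 ms
Then RT(6) = 163.324 + 212.419 × log₂ 6 = 163.324 + 212.419 × 2.5850 ≈ 712.419 ms.

712.4 ms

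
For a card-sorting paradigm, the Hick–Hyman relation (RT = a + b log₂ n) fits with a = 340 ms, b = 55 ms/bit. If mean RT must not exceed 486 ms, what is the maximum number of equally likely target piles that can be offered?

6

Set 340 + 55·log₂ n ≤ 486 → log₂ n ≤ (486 − 340)/55 = 2.6545.
So n ≤ 2^2.6545 = 6.296; the largest integer n is 6.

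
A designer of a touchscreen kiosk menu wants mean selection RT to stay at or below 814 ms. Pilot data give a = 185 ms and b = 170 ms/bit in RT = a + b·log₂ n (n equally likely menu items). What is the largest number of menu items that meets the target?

12

Information budget: (814 − 185)/170 = 3.7000 bits, so n ≤ 2^3.7000 = 12.996 → at most 12.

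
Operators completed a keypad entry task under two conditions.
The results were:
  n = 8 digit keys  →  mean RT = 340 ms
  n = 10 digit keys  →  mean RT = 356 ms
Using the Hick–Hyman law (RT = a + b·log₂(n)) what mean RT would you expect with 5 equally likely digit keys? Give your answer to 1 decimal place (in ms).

RT is linear in log₂ n, so two points fix the line:
  b = (356 − 340) / (log₂ 10 − log₂ 8) = 16 / (3.3219 − 3) = 49.701 ms/bit
  a = 340 − 49.701 × 3 = 190.898 ms
Then RT(5) = 190.898 + 49.701 × log₂ 5 = 190.898 + 49.701 × 2.3219 ≈ 306.299 ms.

306.3 ms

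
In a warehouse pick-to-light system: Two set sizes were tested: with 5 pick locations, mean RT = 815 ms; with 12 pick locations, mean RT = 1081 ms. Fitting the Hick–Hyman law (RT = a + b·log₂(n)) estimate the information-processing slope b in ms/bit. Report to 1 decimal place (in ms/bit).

210.6 ms/bit

The slope on a log₂ axis is (1081 − 815) / (3.5850 − 2.3219) = 210.604 ms/bit.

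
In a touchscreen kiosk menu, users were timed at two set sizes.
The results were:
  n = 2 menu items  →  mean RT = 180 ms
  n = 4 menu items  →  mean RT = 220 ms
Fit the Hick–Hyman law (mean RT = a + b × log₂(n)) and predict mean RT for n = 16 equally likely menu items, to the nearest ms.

300 ms

Fit slope and intercept:
  b = (220 − 180) / (log₂ 4 − log₂ 2) = 40 / (2 − 1) = 40 ms/bit
  a = 180 − 40 × 1 = 140 ms
Then RT(16) = 140 + 40 × log₂ 16 = 140 + 40 × 4 ≈ 300.000 ms.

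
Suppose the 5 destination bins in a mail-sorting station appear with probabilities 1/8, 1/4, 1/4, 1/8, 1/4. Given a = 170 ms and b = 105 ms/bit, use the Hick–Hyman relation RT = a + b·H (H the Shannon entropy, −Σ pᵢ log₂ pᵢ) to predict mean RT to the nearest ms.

Each term −pᵢ log₂ pᵢ: 0.125·3 + 0.25·2 + 0.25·2 + 0.125·3 + 0.25·2; summed, H = 2.250 bits.
Mean RT = a + bH = 170 + 105·2.250 = 406.25 ms.

406 ms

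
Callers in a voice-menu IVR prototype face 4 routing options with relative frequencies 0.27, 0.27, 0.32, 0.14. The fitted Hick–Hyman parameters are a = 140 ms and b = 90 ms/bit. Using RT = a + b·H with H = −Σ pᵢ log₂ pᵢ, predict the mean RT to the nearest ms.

H = 0.27·log₂(1/0.27) + 0.27·log₂(1/0.27) + 0.32·log₂(1/0.32) + 0.14·log₂(1/0.14) = 1.9432 bits.
RT = 140 + 90 × 1.9432 = 314.89 ms.

315 ms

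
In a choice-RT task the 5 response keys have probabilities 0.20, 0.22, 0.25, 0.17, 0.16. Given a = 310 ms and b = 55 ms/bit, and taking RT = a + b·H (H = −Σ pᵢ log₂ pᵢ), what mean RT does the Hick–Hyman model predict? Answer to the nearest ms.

437 ms

Entropy contributions −pᵢ log₂ pᵢ: 0.4644, 0.4806, 0.5000, 0.4346, 0.4230; sum H = 2.3026 bits.
RT = a + bH = 310 + 55·2.3026 = 436.64 ms.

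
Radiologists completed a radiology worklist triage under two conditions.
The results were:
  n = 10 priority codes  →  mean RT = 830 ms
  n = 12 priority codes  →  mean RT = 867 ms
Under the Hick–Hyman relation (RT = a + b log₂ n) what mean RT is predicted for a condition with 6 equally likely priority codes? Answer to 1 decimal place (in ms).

RT is linear in log₂ n, so two points fix the line:
  b = (867 − 830) / (log₂ 12 − log₂ 10) = 37 / (3.5850 − 3.3219) = 140.666 ms/bit
  a = 830 − 140.666 × 3.3219 = 362.718 ms
Then RT(6) = 362.718 + 140.666 × log₂ 6 = 362.718 + 140.666 × 2.5850 ≈ 726.334 ms.

726.3 ms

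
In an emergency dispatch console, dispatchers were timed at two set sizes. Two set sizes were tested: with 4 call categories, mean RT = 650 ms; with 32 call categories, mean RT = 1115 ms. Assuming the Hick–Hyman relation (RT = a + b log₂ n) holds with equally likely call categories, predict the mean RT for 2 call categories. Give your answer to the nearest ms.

RT is linear in log₂ n, so two points fix the line:
  b = (1115 − 650) / (log₂ 32 − log₂ 4) = 465 / (5 − 2) = 155 ms/bit
  a = 650 − 155 × 2 = 340 ms
Then RT(2) = 340 + 155 × log₂ 2 = 340 + 155 × 1 ≈ 495.000 ms.

495 ms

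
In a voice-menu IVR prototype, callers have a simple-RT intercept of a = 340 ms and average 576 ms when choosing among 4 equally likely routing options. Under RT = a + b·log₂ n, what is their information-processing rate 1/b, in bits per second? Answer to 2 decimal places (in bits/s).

8.47 bits/s

b = (576 − 340)/log₂ 4 = 236/2 = 118.000 ms per bit = 0.11800 s/bit; the reciprocal is 8.475 bits/s.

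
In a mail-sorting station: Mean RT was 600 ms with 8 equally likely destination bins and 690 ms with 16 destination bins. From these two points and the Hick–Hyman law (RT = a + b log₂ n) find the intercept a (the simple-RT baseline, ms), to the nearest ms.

330 ms

b = (RT₂ − RT₁)/(log₂ n₂ − log₂ n₁) = (690 − 600)/(4 − 3) = 90 ms/bit.
a = RT₁ − b·log₂ n₁ = 600 − 90 × 3 = 330.000 ms.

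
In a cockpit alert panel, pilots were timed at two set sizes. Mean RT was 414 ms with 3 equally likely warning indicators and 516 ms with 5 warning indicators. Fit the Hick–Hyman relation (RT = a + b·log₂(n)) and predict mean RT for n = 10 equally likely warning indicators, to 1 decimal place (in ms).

With log₂ n on the abscissa the relation is linear; from the two conditions:
  b = (516 − 414) / (log₂ 5 − log₂ 3) = 102 / (2.3219 − 1.5850) = 138.405 ms/bit
  a = 414 − 138.405 × 1.5850 = 194.633 ms
Then RT(10) = 194.633 + 138.405 × log₂ 10 = 194.633 + 138.405 × 3.3219 ≈ 654.405 ms.

654.4 ms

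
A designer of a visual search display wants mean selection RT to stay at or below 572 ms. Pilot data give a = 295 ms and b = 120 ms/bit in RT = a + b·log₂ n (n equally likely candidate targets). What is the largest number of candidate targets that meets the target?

4

120·log₂ n ≤ 572 − 295 = 277, giving log₂ n ≤ 2.3083 and n ≤ 4.953. The largest whole number is 4.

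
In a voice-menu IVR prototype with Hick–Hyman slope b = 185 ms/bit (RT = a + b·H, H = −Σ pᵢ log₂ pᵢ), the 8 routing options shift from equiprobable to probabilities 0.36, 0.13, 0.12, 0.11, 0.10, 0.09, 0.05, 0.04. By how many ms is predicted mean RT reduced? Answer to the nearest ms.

60 ms

The RT saving is b·ΔH. Equiprobable H₀ = log₂(8) = 3.0000 bits; with the given probabilities H = 2.6773 bits.
b·(H₀ − H) = 185 × (3.0000 − 2.6773) = 59.70 ms.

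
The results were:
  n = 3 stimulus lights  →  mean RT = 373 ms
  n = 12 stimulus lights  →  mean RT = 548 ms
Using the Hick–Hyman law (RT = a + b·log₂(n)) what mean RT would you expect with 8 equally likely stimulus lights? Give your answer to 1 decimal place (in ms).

RT is linear in log₂ n, so two points fix the line:
  b = (548 − 373) / (log₂ 12 − log₂ 3) = 175 / (3.5850 − 1.5850) = 87.500 ms/bit
  a = 373 − 87.500 × 1.5850 = 234.316 ms
Then RT(8) = 234.316 + 87.500 × log₂ 8 = 234.316 + 87.500 × 3 ≈ 496.816 ms.

496.8 ms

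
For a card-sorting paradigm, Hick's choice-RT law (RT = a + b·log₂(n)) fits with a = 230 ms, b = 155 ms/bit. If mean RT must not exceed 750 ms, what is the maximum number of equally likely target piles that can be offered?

Information budget: (750 − 230)/155 = 3.3548 bits, so n ≤ 2^3.3548 = 10.231 → at most 10.

10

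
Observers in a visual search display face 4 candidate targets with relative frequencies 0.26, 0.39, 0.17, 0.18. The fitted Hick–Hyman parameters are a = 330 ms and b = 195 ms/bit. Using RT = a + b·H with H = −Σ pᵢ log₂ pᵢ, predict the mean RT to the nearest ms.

703 ms

H = 0.26·log₂(1/0.26) + 0.39·log₂(1/0.39) + 0.17·log₂(1/0.17) + 0.18·log₂(1/0.18) = 1.9150 bits.
RT = 330 + 195 × 1.9150 = 703.42 ms.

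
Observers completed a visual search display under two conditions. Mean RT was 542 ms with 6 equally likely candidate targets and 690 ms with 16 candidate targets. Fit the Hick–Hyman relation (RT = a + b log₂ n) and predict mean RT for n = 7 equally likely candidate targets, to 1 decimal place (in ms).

RT is linear in log₂ n, so two points fix the line:
  b = (690 − 542) / (log₂ 16 − log₂ 6) = 148 / (4 − 2.5850) = 104.591 ms/bit
  a = 542 − 104.591 × 2.5850 = 271.637 ms
Then RT(7) = 271.637 + 104.591 × log₂ 7 = 271.637 + 104.591 × 2.8074 ≈ 565.260 ms.

565.3 ms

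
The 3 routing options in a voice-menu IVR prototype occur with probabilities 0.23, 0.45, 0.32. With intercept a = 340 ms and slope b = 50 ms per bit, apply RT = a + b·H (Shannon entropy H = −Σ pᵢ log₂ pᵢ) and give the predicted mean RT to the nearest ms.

Entropy contributions −pᵢ log₂ pᵢ: 0.4877, 0.5184, 0.5260; sum H = 1.5321 bits.
RT = a + bH = 340 + 50·1.5321 = 416.61 ms.

417 ms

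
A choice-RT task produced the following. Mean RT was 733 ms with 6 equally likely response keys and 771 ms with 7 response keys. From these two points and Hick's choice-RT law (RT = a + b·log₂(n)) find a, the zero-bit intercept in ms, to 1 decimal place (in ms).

Slope: b = (771 − 733) / (log₂ 7 − log₂ 6) = 38/0.2224 = 170.869 ms/bit.
Intercept: a = 733 − 170.869·log₂(6) = 291.310 ms.

291.3 ms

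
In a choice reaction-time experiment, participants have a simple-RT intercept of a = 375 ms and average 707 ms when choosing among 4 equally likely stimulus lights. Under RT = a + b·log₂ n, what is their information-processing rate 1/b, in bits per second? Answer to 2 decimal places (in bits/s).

6.02 bits/s

Choice component = 707 − 375 = 332 ms over log₂(4) = 2 bits.
b = 332 / 2 = 166.000 ms/bit, so 1/b = 6.024 bits/s.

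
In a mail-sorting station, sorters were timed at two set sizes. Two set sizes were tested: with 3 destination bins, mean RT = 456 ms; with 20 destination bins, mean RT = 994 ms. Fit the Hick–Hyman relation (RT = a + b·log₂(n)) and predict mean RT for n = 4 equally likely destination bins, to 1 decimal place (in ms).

537.6 ms

With log₂ n on the abscissa the relation is linear; from the two conditions:
  b = (994 − 456) / (log₂ 20 − log₂ 3) = 538 / (4.3219 − 1.5850) = 196.568 ms/bit
  a = 456 − 196.568 × 1.5850 = 144.447 ms
Then RT(4) = 144.447 + 196.568 × log₂ 4 = 144.447 + 196.568 × 2 ≈ 537.583 ms.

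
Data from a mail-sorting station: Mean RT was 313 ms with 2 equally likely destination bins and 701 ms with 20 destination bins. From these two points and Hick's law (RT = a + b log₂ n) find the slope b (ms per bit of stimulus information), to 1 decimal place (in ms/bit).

b = (RT₂ − RT₁)/(log₂ n₂ − log₂ n₁) = (701 − 313)/(4.3219 − 1) = 116.800 ms/bit.

116.8 ms/bit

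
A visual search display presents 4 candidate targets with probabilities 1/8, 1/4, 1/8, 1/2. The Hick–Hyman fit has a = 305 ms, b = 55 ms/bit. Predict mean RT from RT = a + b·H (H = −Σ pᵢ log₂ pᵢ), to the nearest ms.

H = −Σ pᵢ log₂ pᵢ = 0.125·3 + 0.25·2 + 0.125·3 + 0.5·1 = 1.750 bits.
RT = 305 + 55 × 1.750 = 401.25 ms.

401 ms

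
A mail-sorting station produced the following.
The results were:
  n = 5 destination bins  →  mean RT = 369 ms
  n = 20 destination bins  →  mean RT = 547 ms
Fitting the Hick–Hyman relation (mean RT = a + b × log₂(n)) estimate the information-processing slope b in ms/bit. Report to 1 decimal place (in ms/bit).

89.0 ms/bit

Slope: b = (547 − 369) / (log₂ 20 − log₂ 5) = 178/2.0000 = 89.000 ms/bit.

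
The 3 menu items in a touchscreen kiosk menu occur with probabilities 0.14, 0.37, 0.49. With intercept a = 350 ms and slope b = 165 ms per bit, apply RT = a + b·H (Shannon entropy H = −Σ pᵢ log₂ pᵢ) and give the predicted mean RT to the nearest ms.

586 ms

Entropy contributions −pᵢ log₂ pᵢ: 0.3971, 0.5307, 0.5043; sum H = 1.4321 bits.
RT = a + bH = 350 + 165·1.4321 = 586.30 ms.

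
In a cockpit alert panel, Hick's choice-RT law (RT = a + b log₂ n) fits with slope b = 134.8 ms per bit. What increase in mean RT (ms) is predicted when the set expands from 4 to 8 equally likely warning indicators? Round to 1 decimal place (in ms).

The intercept a cancels: ΔRT = b·(log₂ n₂ − log₂ n₁) = b·log₂(n₂/n₁).
log₂(8) − log₂(4) = log₂(8/4) = log₂(2) = 1.
ΔRT = 134.8 × 1.0000 = 134.800 ms.

134.8 ms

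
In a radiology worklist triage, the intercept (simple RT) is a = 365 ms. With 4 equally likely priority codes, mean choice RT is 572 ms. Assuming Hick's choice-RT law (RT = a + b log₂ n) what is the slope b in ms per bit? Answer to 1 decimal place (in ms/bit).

b = (572 − 365) / log₂(4) = 207 / 2 = 103.500 ms/bit.

103.5 ms/bit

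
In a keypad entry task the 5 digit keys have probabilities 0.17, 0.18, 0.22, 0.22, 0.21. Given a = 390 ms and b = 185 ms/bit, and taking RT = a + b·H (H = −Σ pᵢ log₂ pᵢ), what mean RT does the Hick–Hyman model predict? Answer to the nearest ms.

818 ms

H = 0.17·log₂(1/0.17) + 0.18·log₂(1/0.18) + 0.22·log₂(1/0.22) + 0.22·log₂(1/0.22) + 0.21·log₂(1/0.21) = 2.3139 bits.
RT = 390 + 185 × 2.3139 = 818.06 ms.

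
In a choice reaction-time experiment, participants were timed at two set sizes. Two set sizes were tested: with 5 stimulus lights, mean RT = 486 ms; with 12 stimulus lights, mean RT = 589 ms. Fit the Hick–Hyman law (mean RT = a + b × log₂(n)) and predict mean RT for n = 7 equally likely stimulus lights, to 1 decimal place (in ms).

525.6 ms

With log₂ n on the abscissa the relation is linear; from the two conditions:
  b = (589 − 486) / (log₂ 12 − log₂ 5) = 103 / (3.5850 − 2.3219) = 81.550 ms/bit
  a = 486 − 81.550 × 2.3219 = 296.648 ms
Then RT(7) = 296.648 + 81.550 × log₂ 7 = 296.648 + 81.550 × 2.8074 ≈ 525.586 ms.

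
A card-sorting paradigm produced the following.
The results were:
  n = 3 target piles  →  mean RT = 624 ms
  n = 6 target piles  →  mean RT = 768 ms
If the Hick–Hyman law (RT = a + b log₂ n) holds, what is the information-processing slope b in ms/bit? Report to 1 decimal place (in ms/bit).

b = (RT₂ − RT₁)/(log₂ n₂ − log₂ n₁) = (768 − 624)/(2.5850 − 1.5850) = 144.000 ms/bit.

144.0 ms/bit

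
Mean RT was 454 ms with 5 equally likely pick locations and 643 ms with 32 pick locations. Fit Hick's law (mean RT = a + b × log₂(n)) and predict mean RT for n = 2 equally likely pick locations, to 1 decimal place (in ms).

360.7 ms

With log₂ n on the abscissa the relation is linear; from the two conditions:
  b = (643 − 454) / (log₂ 32 − log₂ 5) = 189 / (5 − 2.3219) = 70.573 ms/bit
  a = 454 − 70.573 × 2.3219 = 290.134 ms
Then RT(2) = 290.134 + 70.573 × log₂ 2 = 290.134 + 70.573 × 1 ≈ 360.707 ms.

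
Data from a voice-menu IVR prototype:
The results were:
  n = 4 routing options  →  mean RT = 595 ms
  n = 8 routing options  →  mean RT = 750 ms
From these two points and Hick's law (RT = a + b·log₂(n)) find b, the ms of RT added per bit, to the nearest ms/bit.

155 ms/bit

b = (RT₂ − RT₁)/(log₂ n₂ − log₂ n₁) = (750 − 595)/(3 − 2) = 155 ms/bit.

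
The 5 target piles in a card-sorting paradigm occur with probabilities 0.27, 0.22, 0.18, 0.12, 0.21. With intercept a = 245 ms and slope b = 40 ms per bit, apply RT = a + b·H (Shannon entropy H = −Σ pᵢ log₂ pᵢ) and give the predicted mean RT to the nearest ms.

Entropy contributions −pᵢ log₂ pᵢ: 0.5100, 0.4806, 0.4453, 0.3671, 0.4728; sum H = 2.2758 bits.
RT = a + bH = 245 + 40·2.2758 = 336.03 ms.

336 ms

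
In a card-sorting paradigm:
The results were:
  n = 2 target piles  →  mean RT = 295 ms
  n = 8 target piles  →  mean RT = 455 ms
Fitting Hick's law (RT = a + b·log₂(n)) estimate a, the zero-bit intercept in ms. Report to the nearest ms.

The slope on a log₂ axis is (455 − 295) / (3 − 1) = 80 ms/bit.
a = RT₁ − b·log₂ n₁ = 295 − 80 × 1 = 215.000 ms.

215 ms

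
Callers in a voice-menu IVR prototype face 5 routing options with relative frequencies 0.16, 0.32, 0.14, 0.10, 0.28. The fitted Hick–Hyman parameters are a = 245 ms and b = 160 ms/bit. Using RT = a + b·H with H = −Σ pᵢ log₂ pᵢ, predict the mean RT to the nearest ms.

H = 0.16·log₂(1/0.16) + 0.32·log₂(1/0.32) + 0.14·log₂(1/0.14) + 0.10·log₂(1/0.10) + 0.28·log₂(1/0.28) = 2.1926 bits.
RT = 245 + 160 × 2.1926 = 595.81 ms.

596 ms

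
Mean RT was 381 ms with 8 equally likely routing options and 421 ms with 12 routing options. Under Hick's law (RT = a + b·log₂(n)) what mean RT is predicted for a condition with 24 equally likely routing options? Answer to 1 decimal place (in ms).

Solve the two-equation system in a and b:
  b = (421 − 381) / (log₂ 12 − log₂ 8) = 40 / (3.5850 − 3) = 68.380 ms/bit
  a = 381 − 68.380 × 3 = 175.859 ms
Then RT(24) = 175.859 + 68.380 × log₂ 24 = 175.859 + 68.380 × 4.5850 ≈ 489.380 ms.

489.4 ms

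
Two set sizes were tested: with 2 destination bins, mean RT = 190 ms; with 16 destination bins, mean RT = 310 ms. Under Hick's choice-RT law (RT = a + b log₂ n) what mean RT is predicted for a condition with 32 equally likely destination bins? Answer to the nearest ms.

350 ms

RT is linear in log₂ n, so two points fix the line:
  b = (310 − 190) / (log₂ 16 − log₂ 2) = 120 / (4 − 1) = 40 ms/bit
  a = 190 − 40 × 1 = 150 ms
Then RT(32) = 150 + 40 × log₂ 32 = 150 + 40 × 5 ≈ 350.000 ms.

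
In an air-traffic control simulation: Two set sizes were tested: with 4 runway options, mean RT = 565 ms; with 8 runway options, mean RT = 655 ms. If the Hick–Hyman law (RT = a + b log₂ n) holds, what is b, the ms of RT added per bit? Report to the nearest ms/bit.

b = (RT₂ − RT₁)/(log₂ n₂ − log₂ n₁) = (655 − 565)/(3 − 2) = 90 ms/bit.

90 ms/bit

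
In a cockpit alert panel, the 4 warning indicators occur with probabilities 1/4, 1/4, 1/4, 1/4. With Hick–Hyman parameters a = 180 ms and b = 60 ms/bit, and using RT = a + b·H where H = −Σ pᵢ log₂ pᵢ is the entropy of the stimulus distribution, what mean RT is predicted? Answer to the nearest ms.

H = −Σ pᵢ log₂ pᵢ = 0.25·2 + 0.25·2 + 0.25·2 + 0.25·2 = 2.000 bits.
RT = 180 + 60 × 2.000 = 300.00 ms.

300 ms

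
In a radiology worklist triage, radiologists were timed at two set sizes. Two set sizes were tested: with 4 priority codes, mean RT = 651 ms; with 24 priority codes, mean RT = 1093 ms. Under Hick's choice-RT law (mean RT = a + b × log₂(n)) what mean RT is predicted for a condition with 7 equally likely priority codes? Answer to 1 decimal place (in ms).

RT is linear in log₂ n, so two points fix the line:
  b = (1093 − 651) / (log₂ 24 − log₂ 4) = 442 / (4.5850 − 2) = 170.989 ms/bit
  a = 651 − 170.989 × 2 = 309.022 ms
Then RT(7) = 309.022 + 170.989 × log₂ 7 = 309.022 + 170.989 × 2.8074 ≈ 789.049 ms.

789.0 ms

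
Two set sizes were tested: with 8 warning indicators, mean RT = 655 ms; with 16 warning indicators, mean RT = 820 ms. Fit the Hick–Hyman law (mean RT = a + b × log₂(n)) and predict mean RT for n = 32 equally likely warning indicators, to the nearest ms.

985 ms

RT is linear in log₂ n, so two points fix the line:
  b = (820 − 655) / (log₂ 16 − log₂ 8) = 165 / (4 − 3) = 165 ms/bit
  a = 655 − 165 × 3 = 160 ms
Then RT(32) = 160 + 165 × log₂ 32 = 160 + 165 × 5 ≈ 985.000 ms.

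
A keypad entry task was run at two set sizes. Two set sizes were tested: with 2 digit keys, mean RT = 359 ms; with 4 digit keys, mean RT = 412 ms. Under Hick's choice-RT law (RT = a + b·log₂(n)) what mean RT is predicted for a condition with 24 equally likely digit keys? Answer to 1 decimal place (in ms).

549.0 ms

Fit slope and intercept:
  b = (412 − 359) / (log₂ 4 − log₂ 2) = 53 / (2 − 1) = 53.000 ms/bit
  a = 359 − 53.000 × 1 = 306.000 ms
Then RT(24) = 306.000 + 53.000 × log₂ 24 = 306.000 + 53.000 × 4.5850 ≈ 549.003 ms.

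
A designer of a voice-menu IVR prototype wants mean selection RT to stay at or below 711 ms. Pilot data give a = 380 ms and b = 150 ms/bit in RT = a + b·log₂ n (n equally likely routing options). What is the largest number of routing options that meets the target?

Set 380 + 150·log₂ n ≤ 711 → log₂ n ≤ (711 − 380)/150 = 2.2067.
So n ≤ 2^2.2067 = 4.616; the largest integer n is 4.

4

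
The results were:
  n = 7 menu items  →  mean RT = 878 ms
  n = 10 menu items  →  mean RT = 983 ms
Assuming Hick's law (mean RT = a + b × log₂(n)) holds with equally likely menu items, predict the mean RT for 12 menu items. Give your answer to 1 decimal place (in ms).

Solve the two-equation system in a and b:
  b = (983 − 878) / (log₂ 10 − log₂ 7) = 105 / (3.3219 − 2.8074) = 204.053 ms/bit
  a = 878 − 204.053 × 2.8074 = 305.152 ms
Then RT(12) = 305.152 + 204.053 × log₂ 12 = 305.152 + 204.053 × 3.5850 ≈ 1036.673 ms.

1036.7 ms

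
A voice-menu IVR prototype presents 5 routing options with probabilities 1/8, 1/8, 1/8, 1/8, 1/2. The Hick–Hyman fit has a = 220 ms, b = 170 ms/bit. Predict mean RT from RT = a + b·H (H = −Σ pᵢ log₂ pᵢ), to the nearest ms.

Each term −pᵢ log₂ pᵢ: 0.125·3 + 0.125·3 + 0.125·3 + 0.125·3 + 0.5·1; summed, H = 2.000 bits.
Mean RT = a + bH = 220 + 170·2.000 = 560.00 ms.

560 ms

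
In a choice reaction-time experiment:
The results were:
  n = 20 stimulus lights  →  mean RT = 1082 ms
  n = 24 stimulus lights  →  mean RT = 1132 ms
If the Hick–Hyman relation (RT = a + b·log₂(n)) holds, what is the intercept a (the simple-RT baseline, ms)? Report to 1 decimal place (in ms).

260.4 ms

Slope: b = (1132 − 1082) / (log₂ 24 − log₂ 20) = 50/0.2630 = 190.089 ms/bit.
a = RT₁ − b·log₂ n₁ = 1082 − 190.089 × 4.3219 = 260.448 ms.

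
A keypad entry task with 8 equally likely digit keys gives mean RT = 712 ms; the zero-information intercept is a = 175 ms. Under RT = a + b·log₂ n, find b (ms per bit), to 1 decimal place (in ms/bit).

179.0 ms/bit

8 alternatives carry log₂ 8 = 3 bits; the choice cost is 712 − 175 = 537 ms, so b = 537/3 = 179.000 ms/bit.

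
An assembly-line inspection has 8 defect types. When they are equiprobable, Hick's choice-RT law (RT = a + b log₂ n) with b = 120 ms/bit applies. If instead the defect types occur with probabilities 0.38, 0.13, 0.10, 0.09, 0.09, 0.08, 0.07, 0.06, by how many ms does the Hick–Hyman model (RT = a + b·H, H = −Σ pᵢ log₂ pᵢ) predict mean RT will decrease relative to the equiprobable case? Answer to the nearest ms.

39 ms

The RT saving is b·ΔH. Equiprobable H₀ = log₂(8) = 3.0000 bits; with the given probabilities H = 2.6742 bits.
b·(H₀ − H) = 120 × (3.0000 − 2.6742) = 39.10 ms.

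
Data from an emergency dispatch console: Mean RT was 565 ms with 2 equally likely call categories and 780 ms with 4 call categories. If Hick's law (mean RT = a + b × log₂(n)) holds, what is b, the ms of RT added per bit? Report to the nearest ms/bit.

215 ms/bit

The slope on a log₂ axis is (780 − 565) / (2 − 1) = 215 ms/bit.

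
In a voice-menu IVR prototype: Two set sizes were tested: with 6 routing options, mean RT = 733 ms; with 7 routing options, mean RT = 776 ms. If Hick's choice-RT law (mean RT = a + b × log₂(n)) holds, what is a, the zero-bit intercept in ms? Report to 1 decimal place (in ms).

233.2 ms

Slope: b = (776 − 733) / (log₂ 7 − log₂ 6) = 43/0.2224 = 193.352 ms/bit.
a = RT₁ − b·log₂ n₁ = 733 − 193.352 × 2.5850 = 233.193 ms.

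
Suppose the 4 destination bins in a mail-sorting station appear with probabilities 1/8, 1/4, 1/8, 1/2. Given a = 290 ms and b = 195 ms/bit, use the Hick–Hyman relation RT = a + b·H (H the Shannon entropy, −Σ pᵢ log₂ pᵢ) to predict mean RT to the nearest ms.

631 ms

Each term −pᵢ log₂ pᵢ: 0.125·3 + 0.25·2 + 0.125·3 + 0.5·1; summed, H = 1.750 bits.
Mean RT = a + bH = 290 + 195·1.750 = 631.25 ms.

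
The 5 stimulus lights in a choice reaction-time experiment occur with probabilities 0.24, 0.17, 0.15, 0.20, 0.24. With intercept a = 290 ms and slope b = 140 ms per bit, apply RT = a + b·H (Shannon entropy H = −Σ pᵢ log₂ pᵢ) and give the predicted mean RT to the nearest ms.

Entropy contributions −pᵢ log₂ pᵢ: 0.4941, 0.4346, 0.4105, 0.4644, 0.4941; sum H = 2.2978 bits.
RT = a + bH = 290 + 140·2.2978 = 611.69 ms.

612 ms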